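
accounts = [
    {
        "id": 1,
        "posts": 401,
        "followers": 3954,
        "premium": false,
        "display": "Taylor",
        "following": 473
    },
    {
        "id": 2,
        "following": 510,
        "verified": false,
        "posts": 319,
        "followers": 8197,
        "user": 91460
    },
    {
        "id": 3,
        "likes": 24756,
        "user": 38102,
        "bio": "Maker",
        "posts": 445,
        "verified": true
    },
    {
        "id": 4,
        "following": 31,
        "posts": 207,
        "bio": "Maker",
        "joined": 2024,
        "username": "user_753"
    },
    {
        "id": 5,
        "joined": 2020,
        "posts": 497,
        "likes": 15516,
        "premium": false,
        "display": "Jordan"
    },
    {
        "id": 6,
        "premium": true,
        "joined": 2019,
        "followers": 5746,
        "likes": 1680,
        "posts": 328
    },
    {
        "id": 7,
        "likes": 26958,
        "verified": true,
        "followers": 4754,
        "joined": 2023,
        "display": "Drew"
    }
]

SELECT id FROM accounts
[1, 2, 3, 4, 5, 6, 7]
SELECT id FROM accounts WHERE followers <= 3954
[1]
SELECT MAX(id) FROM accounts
7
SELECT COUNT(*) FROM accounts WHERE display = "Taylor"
1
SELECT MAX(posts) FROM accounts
497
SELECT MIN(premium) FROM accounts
False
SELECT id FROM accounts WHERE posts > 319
[1, 3, 5, 6]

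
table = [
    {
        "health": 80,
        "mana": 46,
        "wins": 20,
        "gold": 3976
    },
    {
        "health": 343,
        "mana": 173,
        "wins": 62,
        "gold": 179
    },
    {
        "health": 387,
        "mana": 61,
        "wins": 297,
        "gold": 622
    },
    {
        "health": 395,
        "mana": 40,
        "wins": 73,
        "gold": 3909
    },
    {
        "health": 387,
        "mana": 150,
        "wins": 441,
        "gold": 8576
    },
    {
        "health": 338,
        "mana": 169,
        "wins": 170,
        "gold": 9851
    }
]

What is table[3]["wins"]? 73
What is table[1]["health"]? 343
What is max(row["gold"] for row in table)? 9851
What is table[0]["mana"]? 46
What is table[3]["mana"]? 40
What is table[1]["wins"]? 62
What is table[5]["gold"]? 9851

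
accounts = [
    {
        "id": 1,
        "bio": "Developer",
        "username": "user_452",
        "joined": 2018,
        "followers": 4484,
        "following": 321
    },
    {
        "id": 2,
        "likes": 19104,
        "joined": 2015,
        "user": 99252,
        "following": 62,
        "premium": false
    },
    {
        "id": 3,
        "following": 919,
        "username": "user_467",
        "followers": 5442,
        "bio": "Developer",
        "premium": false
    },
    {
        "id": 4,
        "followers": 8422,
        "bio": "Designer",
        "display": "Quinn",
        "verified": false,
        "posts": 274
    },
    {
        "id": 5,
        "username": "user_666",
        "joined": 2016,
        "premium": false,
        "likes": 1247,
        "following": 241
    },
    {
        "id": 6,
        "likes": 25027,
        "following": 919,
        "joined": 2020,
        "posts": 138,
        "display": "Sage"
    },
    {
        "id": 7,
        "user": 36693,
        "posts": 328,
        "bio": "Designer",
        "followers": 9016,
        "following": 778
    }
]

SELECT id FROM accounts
[1, 2, 3, 4, 5, 6, 7]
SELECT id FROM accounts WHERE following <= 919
[1, 2, 3, 5, 6, 7]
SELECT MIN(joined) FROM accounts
2015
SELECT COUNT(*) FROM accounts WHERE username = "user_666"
1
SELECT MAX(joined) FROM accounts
2020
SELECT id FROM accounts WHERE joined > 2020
[]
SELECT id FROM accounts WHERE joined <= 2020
[1, 2, 5, 6]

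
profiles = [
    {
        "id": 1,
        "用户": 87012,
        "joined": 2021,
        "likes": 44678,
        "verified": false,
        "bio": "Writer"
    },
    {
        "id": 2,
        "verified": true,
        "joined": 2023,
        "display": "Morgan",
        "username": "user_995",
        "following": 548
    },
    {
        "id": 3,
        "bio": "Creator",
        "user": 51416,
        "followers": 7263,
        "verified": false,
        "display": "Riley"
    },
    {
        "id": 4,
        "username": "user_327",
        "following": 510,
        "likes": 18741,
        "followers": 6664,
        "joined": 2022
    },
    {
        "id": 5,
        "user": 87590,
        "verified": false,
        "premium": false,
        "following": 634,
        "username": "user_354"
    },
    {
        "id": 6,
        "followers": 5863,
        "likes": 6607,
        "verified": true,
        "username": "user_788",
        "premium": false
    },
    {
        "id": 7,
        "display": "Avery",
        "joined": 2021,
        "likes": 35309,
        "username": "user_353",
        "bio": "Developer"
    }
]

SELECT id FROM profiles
[1, 2, 3, 4, 5, 6, 7]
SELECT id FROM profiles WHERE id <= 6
[1, 2, 3, 4, 5, 6]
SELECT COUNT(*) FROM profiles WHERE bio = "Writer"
1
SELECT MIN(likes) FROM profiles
6607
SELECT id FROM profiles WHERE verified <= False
[1, 3, 5]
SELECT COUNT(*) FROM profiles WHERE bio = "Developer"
1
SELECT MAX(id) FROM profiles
7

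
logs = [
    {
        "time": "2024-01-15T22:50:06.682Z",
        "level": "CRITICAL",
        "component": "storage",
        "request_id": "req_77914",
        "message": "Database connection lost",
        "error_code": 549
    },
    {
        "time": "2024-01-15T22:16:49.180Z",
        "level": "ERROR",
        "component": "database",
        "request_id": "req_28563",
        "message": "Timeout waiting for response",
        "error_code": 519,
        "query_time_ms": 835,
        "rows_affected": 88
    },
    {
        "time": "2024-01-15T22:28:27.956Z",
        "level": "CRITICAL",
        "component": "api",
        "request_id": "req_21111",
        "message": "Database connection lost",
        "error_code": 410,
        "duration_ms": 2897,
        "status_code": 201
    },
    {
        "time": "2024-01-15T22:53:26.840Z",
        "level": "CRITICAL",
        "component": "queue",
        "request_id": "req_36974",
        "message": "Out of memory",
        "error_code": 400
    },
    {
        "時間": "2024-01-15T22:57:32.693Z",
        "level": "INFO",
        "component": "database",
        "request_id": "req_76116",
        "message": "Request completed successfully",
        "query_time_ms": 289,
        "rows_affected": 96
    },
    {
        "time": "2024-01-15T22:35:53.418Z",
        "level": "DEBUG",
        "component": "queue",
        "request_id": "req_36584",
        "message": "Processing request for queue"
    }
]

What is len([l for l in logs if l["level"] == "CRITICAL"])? 3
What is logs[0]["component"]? "storage"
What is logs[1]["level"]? "ERROR"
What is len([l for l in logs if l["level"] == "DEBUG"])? 1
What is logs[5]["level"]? "DEBUG"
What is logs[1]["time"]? "2024-01-15T22:16:49.180Z"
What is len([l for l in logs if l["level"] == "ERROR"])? 1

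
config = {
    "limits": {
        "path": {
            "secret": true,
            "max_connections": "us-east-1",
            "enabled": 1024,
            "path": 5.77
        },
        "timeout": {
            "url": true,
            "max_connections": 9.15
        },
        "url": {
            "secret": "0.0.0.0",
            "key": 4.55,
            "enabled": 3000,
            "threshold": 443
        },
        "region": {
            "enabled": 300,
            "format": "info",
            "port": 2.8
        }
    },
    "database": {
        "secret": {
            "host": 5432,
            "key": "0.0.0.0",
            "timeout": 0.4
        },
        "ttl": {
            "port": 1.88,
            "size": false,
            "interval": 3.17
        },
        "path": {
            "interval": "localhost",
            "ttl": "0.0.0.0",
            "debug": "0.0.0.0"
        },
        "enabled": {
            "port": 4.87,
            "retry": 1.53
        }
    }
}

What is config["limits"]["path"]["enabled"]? 1024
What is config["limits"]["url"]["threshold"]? 443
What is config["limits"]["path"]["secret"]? True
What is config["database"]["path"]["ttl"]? "0.0.0.0"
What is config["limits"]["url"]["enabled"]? 3000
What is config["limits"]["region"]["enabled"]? 300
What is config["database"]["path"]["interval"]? "localhost"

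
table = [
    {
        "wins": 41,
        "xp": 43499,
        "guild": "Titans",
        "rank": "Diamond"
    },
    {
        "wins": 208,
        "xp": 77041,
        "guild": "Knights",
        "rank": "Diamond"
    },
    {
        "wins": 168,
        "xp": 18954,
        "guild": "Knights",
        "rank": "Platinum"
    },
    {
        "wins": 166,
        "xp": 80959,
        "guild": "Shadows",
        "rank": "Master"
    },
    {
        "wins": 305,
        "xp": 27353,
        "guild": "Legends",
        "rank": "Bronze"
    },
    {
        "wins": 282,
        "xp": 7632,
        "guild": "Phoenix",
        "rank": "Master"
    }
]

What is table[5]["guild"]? "Phoenix"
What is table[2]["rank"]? "Platinum"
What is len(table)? 6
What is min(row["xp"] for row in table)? 7632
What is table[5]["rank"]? "Master"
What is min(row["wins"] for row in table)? 41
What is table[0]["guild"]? "Titans"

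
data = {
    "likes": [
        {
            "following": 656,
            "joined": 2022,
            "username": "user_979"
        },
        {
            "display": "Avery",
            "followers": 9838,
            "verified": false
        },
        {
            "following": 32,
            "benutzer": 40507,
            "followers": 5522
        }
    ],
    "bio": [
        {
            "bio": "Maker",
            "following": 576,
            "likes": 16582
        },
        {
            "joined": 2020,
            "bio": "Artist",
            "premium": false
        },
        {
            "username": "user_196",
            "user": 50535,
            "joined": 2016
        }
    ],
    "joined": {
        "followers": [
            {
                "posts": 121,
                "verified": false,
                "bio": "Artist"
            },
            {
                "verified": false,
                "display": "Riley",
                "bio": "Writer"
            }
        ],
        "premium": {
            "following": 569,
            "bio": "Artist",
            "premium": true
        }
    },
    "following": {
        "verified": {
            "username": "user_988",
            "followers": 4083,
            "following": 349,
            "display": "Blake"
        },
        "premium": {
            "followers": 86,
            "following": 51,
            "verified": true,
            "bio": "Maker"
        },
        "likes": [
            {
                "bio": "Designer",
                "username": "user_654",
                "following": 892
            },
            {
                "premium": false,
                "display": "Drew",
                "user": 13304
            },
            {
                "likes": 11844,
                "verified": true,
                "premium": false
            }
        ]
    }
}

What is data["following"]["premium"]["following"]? 51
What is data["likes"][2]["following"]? 32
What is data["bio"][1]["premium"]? False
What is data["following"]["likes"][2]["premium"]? False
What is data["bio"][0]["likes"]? 16582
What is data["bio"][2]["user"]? 50535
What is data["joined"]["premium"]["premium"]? True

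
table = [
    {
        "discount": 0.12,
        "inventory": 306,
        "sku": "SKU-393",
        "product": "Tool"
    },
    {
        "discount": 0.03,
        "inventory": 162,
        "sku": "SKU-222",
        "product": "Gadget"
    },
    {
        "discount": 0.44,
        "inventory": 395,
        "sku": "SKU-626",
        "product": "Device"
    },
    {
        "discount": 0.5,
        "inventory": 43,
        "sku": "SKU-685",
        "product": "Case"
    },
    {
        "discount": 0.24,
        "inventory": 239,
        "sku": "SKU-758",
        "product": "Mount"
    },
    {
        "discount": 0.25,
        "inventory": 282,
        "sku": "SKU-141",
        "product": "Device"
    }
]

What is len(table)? 6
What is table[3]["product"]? "Case"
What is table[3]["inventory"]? 43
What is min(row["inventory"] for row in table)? 43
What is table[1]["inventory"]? 162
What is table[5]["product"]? "Device"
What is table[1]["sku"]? "SKU-222"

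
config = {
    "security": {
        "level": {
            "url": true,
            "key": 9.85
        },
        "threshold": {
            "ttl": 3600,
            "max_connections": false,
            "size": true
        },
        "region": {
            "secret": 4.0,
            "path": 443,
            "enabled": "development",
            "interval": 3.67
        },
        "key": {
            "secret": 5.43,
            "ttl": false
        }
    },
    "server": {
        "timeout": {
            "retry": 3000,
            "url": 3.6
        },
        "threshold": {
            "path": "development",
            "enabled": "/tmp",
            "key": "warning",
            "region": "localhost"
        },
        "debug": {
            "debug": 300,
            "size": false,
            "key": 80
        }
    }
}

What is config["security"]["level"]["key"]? 9.85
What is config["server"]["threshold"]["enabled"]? "/tmp"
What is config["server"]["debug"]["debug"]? 300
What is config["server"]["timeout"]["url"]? 3.6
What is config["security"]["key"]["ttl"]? False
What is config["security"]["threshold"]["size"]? True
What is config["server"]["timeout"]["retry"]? 3000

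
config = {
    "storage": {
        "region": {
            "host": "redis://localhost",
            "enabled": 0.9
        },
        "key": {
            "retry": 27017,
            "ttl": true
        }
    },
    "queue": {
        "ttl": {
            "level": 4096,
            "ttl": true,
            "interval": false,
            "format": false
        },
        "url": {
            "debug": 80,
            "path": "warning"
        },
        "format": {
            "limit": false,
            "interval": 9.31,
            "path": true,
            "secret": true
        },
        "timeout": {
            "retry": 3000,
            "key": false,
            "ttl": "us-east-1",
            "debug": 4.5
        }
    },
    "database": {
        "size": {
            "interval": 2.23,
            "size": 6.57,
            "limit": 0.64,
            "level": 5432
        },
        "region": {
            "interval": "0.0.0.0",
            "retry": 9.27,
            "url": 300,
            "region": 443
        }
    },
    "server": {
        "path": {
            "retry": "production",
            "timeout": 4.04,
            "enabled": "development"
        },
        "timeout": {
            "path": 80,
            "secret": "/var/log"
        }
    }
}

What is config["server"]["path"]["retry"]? "production"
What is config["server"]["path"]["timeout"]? 4.04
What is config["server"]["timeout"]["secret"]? "/var/log"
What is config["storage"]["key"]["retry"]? 27017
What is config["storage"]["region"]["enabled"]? 0.9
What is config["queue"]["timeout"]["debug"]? 4.5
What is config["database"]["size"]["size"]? 6.57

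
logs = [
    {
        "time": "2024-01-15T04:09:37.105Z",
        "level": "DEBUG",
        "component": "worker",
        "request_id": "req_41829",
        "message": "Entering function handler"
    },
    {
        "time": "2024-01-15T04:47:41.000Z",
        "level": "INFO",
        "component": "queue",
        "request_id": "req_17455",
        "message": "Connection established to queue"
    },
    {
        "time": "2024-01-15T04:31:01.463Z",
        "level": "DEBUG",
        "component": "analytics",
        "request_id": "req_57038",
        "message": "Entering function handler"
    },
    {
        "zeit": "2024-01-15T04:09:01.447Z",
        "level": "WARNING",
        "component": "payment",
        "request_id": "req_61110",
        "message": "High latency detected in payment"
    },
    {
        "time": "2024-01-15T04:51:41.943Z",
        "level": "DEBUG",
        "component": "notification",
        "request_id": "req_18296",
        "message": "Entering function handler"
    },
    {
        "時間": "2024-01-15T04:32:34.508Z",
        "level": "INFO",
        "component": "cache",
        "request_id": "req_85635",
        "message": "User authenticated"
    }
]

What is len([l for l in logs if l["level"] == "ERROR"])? 0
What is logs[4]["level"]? "DEBUG"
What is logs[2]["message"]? "Entering function handler"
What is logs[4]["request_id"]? "req_18296"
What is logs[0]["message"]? "Entering function handler"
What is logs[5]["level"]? "INFO"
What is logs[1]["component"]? "queue"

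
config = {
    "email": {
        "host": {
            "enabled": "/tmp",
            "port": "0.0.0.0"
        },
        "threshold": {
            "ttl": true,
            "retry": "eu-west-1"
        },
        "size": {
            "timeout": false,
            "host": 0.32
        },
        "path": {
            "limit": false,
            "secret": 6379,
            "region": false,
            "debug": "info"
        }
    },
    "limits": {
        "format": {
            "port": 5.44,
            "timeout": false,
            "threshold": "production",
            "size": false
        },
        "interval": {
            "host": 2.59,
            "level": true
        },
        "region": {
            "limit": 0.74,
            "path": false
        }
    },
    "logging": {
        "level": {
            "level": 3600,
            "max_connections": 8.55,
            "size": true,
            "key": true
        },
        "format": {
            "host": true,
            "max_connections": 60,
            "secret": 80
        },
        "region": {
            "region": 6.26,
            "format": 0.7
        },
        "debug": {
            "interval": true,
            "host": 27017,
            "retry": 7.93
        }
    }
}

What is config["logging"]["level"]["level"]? 3600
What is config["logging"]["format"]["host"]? True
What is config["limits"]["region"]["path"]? False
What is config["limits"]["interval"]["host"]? 2.59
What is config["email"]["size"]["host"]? 0.32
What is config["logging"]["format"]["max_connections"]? 60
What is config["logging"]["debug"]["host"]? 27017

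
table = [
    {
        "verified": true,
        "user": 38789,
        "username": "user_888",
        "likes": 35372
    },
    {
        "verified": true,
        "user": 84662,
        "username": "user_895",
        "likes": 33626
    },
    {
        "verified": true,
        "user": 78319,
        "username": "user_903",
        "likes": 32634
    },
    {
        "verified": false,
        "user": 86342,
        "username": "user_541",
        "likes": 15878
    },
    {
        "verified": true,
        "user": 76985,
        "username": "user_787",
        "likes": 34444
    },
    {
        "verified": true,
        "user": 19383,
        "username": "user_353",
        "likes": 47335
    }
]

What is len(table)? 6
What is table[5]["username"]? "user_353"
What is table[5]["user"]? 19383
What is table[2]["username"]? "user_903"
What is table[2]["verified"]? True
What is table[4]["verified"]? True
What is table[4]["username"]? "user_787"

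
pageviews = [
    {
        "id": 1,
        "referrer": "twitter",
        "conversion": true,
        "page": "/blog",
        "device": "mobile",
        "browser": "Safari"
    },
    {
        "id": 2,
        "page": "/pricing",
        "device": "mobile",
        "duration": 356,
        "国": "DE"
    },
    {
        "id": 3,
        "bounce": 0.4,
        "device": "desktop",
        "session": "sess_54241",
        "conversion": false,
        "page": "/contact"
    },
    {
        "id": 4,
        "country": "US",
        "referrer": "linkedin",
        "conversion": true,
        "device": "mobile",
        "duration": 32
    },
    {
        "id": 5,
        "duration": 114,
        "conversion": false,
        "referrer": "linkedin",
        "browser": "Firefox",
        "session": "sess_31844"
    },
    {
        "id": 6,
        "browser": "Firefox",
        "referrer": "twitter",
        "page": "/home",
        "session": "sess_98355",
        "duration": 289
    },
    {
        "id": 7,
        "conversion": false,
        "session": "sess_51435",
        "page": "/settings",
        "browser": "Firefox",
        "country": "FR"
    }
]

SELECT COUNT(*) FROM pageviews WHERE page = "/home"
1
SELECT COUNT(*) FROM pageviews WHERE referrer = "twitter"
2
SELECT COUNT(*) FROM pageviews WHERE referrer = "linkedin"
2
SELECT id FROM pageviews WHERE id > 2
[3, 4, 5, 6, 7]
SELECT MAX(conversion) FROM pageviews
True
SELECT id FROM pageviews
[1, 2, 3, 4, 5, 6, 7]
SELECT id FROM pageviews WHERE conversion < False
[]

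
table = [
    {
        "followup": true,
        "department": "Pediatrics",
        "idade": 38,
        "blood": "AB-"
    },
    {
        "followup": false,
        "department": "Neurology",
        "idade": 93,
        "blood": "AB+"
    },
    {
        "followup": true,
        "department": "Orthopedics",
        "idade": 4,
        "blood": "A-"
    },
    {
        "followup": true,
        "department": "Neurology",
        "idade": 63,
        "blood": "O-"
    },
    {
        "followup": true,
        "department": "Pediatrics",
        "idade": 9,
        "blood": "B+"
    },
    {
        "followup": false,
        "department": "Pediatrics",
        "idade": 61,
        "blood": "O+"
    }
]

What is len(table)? 6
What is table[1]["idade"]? 93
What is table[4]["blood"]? "B+"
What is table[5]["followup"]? False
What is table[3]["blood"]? "O-"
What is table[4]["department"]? "Pediatrics"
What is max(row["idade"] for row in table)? 93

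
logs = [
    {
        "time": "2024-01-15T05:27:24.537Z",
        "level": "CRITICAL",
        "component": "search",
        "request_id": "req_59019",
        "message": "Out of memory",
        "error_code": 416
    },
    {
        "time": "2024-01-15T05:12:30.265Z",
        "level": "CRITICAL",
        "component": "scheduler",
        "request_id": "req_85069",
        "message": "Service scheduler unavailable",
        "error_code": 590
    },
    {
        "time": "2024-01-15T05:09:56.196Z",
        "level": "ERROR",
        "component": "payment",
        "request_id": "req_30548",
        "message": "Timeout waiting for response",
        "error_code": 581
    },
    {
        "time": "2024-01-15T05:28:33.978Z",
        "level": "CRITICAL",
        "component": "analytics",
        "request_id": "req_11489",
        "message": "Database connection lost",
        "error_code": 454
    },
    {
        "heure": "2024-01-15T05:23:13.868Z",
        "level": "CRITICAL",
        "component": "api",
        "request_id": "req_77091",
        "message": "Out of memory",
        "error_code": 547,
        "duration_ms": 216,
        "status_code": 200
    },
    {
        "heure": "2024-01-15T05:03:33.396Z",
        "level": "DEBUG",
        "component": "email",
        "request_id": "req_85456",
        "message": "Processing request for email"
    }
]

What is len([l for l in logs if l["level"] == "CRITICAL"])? 4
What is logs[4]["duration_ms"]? 216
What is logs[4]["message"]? "Out of memory"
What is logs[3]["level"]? "CRITICAL"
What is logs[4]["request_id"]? "req_77091"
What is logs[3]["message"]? "Database connection lost"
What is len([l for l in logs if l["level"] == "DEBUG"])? 1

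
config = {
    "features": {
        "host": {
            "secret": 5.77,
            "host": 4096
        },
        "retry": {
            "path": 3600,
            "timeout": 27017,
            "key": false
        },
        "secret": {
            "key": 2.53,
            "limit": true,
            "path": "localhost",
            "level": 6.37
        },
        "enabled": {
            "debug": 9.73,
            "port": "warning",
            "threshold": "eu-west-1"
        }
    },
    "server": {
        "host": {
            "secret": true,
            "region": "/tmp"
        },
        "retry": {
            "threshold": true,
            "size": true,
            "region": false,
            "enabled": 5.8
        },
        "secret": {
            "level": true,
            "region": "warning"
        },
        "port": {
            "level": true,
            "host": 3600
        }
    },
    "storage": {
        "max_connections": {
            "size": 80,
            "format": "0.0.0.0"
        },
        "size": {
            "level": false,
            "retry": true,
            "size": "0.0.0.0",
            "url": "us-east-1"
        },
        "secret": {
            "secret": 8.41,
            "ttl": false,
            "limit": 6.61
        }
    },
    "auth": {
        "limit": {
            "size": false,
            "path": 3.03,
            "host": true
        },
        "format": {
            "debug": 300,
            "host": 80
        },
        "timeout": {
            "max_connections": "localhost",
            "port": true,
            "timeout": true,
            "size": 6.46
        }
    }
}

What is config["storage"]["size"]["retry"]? True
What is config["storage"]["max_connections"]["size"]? 80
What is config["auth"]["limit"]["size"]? False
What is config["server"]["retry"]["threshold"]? True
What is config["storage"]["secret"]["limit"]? 6.61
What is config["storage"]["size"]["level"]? False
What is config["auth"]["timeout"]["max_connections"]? "localhost"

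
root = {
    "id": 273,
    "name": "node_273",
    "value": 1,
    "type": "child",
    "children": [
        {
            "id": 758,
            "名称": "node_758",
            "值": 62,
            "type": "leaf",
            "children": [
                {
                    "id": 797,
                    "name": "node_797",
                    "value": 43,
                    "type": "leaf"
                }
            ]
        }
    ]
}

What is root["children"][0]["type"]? "leaf"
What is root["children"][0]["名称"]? "node_758"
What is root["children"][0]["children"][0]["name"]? "node_797"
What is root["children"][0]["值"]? 62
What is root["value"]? 1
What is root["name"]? "node_273"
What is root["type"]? "child"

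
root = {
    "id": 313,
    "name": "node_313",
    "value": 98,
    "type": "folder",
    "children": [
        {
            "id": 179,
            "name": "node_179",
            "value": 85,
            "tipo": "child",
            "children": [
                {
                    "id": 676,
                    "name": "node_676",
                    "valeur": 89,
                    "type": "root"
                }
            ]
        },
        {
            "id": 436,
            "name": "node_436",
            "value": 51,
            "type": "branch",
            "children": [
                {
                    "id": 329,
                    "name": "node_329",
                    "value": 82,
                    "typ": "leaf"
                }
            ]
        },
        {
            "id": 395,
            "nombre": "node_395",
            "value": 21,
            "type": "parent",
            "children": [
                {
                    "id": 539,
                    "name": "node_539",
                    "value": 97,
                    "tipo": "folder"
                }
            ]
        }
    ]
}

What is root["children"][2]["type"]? "parent"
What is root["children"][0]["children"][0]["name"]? "node_676"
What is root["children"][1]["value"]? 51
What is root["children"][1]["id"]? 436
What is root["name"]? "node_313"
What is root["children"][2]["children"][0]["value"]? 97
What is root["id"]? 313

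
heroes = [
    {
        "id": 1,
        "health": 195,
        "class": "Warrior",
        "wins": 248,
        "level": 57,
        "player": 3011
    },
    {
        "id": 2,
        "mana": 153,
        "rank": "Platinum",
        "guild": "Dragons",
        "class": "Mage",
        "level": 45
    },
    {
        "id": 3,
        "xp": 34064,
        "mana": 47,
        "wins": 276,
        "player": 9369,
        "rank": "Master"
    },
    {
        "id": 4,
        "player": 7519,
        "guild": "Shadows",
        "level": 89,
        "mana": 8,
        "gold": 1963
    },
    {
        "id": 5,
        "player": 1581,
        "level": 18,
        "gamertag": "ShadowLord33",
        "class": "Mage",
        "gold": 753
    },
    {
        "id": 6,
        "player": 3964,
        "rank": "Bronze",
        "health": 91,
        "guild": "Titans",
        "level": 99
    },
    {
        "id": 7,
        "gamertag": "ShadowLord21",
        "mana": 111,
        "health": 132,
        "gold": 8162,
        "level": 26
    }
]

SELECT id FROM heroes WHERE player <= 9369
[1, 3, 4, 5, 6]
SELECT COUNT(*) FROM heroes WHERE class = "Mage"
2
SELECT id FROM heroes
[1, 2, 3, 4, 5, 6, 7]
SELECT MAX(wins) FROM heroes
276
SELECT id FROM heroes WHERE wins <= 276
[1, 3]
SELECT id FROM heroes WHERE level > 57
[4, 6]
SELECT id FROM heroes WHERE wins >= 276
[3]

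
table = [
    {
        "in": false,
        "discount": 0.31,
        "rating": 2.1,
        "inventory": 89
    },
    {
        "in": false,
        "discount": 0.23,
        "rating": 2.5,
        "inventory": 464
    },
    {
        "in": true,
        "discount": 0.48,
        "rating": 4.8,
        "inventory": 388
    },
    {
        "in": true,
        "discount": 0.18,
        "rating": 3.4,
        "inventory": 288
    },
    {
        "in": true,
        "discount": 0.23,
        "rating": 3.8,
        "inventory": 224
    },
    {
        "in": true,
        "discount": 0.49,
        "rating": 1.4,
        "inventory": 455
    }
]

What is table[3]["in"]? True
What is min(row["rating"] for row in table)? 1.4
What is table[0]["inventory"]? 89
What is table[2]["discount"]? 0.48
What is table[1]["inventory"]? 464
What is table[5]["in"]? True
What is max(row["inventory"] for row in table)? 464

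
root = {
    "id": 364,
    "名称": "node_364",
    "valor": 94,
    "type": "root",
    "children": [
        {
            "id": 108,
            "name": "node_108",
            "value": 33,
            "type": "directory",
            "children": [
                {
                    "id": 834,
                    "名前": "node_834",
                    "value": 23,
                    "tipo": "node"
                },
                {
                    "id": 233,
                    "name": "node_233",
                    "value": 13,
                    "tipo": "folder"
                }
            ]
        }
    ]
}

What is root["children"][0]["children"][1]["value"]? 13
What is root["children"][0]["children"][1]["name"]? "node_233"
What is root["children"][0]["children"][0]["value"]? 23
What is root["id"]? 364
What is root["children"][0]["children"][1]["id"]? 233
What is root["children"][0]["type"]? "directory"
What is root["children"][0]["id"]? 108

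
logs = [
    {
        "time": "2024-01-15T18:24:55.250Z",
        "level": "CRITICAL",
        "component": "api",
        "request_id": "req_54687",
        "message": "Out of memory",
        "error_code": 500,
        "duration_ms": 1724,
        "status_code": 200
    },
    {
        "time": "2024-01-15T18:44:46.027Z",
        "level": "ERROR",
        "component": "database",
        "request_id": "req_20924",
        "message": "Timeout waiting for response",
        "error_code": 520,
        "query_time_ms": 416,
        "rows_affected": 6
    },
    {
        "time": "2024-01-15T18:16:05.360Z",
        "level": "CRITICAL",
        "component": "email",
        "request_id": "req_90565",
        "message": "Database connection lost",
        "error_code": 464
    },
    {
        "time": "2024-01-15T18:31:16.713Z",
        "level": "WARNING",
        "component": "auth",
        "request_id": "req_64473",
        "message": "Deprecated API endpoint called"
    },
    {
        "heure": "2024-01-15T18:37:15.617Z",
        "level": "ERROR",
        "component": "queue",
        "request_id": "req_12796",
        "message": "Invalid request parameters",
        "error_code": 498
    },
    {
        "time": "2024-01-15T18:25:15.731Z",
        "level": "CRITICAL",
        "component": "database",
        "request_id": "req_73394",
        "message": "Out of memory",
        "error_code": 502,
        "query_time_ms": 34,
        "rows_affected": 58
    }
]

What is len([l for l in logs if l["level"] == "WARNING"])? 1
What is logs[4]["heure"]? "2024-01-15T18:37:15.617Z"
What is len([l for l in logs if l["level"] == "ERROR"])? 2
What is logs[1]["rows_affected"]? 6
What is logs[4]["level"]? "ERROR"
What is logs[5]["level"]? "CRITICAL"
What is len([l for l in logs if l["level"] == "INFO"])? 0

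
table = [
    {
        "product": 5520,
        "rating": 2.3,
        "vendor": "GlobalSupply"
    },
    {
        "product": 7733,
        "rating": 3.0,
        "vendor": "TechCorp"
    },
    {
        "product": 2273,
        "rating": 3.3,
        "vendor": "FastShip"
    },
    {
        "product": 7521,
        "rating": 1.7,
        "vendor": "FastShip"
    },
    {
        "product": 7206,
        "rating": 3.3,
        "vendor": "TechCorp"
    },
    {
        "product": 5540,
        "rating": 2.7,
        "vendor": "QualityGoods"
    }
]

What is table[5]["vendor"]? "QualityGoods"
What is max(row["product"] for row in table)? 7733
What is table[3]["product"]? 7521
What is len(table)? 6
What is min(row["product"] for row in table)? 2273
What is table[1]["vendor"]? "TechCorp"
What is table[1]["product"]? 7733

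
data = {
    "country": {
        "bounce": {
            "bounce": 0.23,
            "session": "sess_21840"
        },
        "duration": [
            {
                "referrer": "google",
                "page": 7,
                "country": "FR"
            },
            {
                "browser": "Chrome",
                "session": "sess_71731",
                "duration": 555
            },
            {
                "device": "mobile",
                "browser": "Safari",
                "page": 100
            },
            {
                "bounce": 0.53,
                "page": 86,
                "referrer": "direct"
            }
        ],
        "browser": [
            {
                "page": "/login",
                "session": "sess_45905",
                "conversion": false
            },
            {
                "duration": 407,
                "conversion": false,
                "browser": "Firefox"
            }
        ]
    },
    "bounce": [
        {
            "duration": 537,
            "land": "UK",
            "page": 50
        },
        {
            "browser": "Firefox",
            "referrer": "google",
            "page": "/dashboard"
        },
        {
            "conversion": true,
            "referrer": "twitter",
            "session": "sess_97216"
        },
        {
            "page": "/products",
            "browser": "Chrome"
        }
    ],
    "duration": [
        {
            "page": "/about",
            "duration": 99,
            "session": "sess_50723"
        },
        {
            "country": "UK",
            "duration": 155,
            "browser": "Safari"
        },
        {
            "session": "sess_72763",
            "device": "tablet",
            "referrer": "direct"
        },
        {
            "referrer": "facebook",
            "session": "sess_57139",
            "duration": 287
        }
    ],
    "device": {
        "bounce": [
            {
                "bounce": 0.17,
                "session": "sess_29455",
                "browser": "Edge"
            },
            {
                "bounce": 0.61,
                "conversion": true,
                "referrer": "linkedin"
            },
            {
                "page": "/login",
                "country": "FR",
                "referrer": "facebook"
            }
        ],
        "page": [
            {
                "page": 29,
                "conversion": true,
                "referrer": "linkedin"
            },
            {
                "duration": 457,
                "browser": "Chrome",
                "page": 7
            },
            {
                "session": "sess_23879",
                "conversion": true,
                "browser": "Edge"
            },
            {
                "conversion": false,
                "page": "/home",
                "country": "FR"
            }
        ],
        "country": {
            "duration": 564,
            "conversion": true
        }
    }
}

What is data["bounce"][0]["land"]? "UK"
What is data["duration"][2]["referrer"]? "direct"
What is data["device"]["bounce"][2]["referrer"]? "facebook"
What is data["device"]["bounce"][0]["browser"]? "Edge"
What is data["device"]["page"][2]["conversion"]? True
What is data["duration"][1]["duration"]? 155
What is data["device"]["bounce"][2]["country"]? "FR"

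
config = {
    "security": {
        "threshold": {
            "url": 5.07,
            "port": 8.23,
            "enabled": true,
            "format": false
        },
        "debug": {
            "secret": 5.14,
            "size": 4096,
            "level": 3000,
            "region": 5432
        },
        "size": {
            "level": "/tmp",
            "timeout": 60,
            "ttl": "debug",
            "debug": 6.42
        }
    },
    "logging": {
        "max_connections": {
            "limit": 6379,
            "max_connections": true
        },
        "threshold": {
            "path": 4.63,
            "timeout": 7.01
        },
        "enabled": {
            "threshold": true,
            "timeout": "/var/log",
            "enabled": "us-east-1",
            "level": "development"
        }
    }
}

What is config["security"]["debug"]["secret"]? 5.14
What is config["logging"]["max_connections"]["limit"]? 6379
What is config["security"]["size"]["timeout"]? 60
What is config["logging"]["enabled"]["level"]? "development"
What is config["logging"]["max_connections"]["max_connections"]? True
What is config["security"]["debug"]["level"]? 3000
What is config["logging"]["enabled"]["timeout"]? "/var/log"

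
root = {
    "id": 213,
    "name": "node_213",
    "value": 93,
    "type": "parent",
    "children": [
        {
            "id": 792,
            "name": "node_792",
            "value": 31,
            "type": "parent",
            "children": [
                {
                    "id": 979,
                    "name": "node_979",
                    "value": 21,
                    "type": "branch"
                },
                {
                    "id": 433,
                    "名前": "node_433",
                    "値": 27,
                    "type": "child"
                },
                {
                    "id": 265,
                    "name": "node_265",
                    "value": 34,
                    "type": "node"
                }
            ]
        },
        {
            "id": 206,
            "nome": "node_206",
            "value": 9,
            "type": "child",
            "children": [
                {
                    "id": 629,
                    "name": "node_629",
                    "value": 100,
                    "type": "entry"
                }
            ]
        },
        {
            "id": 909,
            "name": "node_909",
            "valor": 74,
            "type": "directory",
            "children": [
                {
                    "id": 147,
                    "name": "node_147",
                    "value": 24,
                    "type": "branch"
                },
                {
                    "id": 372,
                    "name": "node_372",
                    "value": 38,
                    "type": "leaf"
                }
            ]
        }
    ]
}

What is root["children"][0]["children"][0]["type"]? "branch"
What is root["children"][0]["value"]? 31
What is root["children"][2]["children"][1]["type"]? "leaf"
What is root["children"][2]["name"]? "node_909"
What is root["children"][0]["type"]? "parent"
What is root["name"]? "node_213"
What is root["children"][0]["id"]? 792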